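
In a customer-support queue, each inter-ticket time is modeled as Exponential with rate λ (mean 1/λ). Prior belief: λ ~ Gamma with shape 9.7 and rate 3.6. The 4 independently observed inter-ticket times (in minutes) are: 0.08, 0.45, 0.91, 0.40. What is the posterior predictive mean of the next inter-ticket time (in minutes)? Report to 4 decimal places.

With a Gamma(shape α, rate β) prior on the exponential rate λ, the posterior after n observations with total T = Σxᵢ is Gamma(α+n, β+T).
Sum of observations T = 1.84 minutes; n = 4.
Posterior: Gamma(9.7+4, 3.6+1.84) = Gamma(13.7, 5.44).
The predictive distribution for the next observation is Lomax; its mean is β/(α−1) = 5.44/12.7 = 0.4283.

0.4283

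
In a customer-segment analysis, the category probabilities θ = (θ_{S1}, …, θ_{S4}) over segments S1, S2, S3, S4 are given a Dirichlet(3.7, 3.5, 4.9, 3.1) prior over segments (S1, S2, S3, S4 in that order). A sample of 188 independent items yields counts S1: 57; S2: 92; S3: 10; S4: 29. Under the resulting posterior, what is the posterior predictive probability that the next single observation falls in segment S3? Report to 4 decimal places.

0.0733

The Dirichlet prior is conjugate to the Multinomial likelihood: each posterior αⱼ = prior αⱼ + observed count nⱼ.
Posterior concentration: (60.7, 95.5, 14.9, 32.1), total = 203.2.
P(next = S3 | data) = α_{S3}/Σα = 0.0733.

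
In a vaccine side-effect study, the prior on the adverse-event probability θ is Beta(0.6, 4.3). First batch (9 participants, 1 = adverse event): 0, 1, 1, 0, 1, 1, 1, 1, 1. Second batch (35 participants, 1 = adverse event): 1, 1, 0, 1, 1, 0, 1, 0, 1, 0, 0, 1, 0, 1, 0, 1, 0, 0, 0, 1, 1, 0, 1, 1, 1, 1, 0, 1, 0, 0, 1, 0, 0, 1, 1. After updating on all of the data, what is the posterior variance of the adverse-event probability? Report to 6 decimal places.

0.004971

The Beta prior is conjugate to a Binomial/Bernoulli likelihood; the update adds successes to α and failures to β.
After batch 1: Beta(0.6+7, 4.3+2) = Beta(7.6, 6.3).
After batch 2: Beta(7.6+19, 6.3+16) = Beta(26.6, 22.3).
Var = αβ/((α+β)²(α+β+1)) = 26.6·22.3/(48.9²·49.9) = 0.004971.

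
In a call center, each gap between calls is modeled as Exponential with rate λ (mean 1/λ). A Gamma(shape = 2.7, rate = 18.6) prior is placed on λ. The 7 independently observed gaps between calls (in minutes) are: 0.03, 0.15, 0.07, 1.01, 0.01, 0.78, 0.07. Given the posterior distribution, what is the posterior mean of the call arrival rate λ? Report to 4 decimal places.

0.4681

With a Gamma(shape α, rate β) prior on the exponential rate λ, the posterior after n observations with total T = Σxᵢ is Gamma(α+n, β+T).
Sum of observations T = 2.12 minutes; n = 7.
Posterior: Gamma(2.7+7, 18.6+2.12) = Gamma(9.7, 20.72).
Posterior mean of λ = α/β = 9.7/20.72 = 0.4681.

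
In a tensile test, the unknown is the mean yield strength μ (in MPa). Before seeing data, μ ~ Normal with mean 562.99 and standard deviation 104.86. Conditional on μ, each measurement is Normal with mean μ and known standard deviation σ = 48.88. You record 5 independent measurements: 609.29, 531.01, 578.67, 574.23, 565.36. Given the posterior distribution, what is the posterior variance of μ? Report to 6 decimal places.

For Normal data with known variance σ², a Normal(μ₀, σ₀²) prior on μ is conjugate. Posterior precision = 1/σ₀² + n/σ²; posterior mean is the precision-weighted average of μ₀ and x̄.
σ₀² = 104.86² = 10995.6196, σ² = 48.88² = 2389.2544; σ² + n·σ₀² = 2389.2544 + 5·10995.6196 = 57367.3524.
Posterior precision = 1/σ₀² + n/σ² = 1/10995.6196 + 5/2389.2544 = (σ² + n·σ₀²)/(σ₀²σ²) = 57367.3524/(10995.6196·2389.2544); posterior variance σₙ² = σ₀²σ²/(σ² + n·σ₀²) = 10995.6196·2389.2544/57367.3524 = 457.949189.

457.949189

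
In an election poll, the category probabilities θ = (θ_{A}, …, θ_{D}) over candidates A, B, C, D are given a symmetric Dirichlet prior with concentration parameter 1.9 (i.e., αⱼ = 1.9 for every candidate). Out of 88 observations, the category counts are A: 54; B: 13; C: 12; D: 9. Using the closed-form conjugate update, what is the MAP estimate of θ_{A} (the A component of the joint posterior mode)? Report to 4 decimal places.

0.5993

The Dirichlet prior is conjugate to the Multinomial likelihood: each posterior αⱼ = prior αⱼ + observed count nⱼ.
Posterior concentration: (55.9, 14.9, 13.9, 10.9), total = 95.6.
Joint mode component: (α_{A}−1)/(Σα−K) = 54.9/91.6 = 0.5993.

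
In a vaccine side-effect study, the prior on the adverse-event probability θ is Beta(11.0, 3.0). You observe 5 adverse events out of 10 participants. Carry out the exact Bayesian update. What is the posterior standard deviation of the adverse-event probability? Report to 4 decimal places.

The Beta prior is conjugate to a Binomial/Bernoulli likelihood; the update adds successes to α and failures to β.
Posterior: Beta(α+k, β+n−k) = Beta(11.0+5, 3.0+5) = Beta(16.0, 8.0).
Var = αβ/((α+β)²(α+β+1)) = 16.0·8.0/(24.0²·25.0) = 0.00888889; SD = √0.00888889 = 0.0943.

0.0943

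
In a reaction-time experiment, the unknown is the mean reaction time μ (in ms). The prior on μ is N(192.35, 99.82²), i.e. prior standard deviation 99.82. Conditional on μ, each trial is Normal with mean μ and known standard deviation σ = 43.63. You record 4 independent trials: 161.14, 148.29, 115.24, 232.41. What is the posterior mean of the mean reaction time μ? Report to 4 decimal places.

165.5500

For Normal data with known variance σ², a Normal(μ₀, σ₀²) prior on μ is conjugate. Posterior precision = 1/σ₀² + n/σ²; posterior mean is the precision-weighted average of μ₀ and x̄.
Σxᵢ = 161.14 + 148.29 + 115.24 + 232.41 = 657.08, so n·x̄ = 657.08.
σ₀² = 99.82² = 9964.0324, σ² = 43.63² = 1903.5769; σ² + n·σ₀² = 1903.5769 + 4·9964.0324 = 41759.7065.
Posterior mean = (μ₀/σ₀² + n·x̄/σ²)/(1/σ₀² + n/σ²) = (σ²·μ₀ + σ₀²·n·x̄)/(σ² + n·σ₀²) = (1903.5769·192.35 + 9964.0324·657.08)/41759.7065 = 6913319.426107/41759.7065 = 165.5500.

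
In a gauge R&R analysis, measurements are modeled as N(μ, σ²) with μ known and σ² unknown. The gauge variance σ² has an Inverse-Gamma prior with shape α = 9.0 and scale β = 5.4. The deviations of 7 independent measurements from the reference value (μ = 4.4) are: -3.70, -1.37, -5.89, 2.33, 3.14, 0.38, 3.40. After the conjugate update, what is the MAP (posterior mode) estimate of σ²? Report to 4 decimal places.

With known mean μ and an Inverse-Gamma(α, β) prior on σ², the Normal likelihood is conjugate: posterior is Inv-Gamma(α + n/2, β + Σ(xᵢ−μ)²/2).
Σ(xᵢ−μ)² = (-3.70)² + (-1.37)² + (-5.89)² + (2.33)² + (3.14)² + (0.38)² + (3.40)² = 77.2519.
Posterior: Inv-Gamma(9.0 + 7/2, 5.4 + 77.2519/2) = Inv-Gamma(12.50, 44.02595).
Mode = β/(α+1) = 44.02595/13.50 = 3.2612.

3.2612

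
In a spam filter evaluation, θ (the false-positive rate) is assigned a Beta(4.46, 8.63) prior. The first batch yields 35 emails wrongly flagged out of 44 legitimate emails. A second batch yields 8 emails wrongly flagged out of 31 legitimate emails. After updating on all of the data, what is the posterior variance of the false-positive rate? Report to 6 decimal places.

0.002789

The Beta prior is conjugate to a Binomial/Bernoulli likelihood; the update adds successes to α and failures to β.
After batch 1: Beta(4.46+35, 8.63+9) = Beta(39.46, 17.63).
After batch 2: Beta(39.46+8, 17.63+23) = Beta(47.46, 40.63).
Var = αβ/((α+β)²(α+β+1)) = 47.46·40.63/(88.09²·89.09) = 0.002789.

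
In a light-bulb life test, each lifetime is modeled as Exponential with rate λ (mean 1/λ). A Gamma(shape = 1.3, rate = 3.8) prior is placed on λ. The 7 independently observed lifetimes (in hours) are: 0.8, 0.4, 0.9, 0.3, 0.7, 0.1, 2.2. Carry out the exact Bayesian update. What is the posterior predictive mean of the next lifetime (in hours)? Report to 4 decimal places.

1.2603

With a Gamma(shape α, rate β) prior on the exponential rate λ, the posterior after n observations with total T = Σxᵢ is Gamma(α+n, β+T).
Sum of observations T = 5.4 hours; n = 7.
Posterior: Gamma(1.3+7, 3.8+5.4) = Gamma(8.3, 9.2).
The predictive distribution for the next observation is Lomax; its mean is β/(α−1) = 9.2/7.3 = 1.2603.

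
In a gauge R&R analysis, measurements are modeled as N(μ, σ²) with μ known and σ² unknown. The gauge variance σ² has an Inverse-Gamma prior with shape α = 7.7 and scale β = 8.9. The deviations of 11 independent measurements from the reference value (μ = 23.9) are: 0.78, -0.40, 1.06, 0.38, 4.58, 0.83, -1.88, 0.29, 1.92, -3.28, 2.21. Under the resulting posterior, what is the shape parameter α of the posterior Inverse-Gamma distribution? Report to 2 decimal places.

13.20

With known mean μ and an Inverse-Gamma(α, β) prior on σ², the Normal likelihood is conjugate: posterior is Inv-Gamma(α + n/2, β + Σ(xᵢ−μ)²/2).
Σ(xᵢ−μ)² = (0.78)² + (-0.40)² + (1.06)² + (0.38)² + (4.58)² + (0.83)² + (-1.88)² + (0.29)² + (1.92)² + (-3.28)² + (2.21)² = 46.6491.
Posterior: Inv-Gamma(7.7 + 11/2, 8.9 + 46.6491/2) = Inv-Gamma(13.20, 32.22455).
Posterior α = 13.20.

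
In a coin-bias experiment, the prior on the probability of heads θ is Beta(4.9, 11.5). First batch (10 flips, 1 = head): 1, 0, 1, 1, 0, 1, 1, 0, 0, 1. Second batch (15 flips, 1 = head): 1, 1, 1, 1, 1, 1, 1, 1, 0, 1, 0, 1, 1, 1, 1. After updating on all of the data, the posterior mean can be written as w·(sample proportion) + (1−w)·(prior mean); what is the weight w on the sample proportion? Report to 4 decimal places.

0.6039

The Beta prior is conjugate to a Binomial/Bernoulli likelihood; the update adds successes to α and failures to β.
Total number of flips: n = 10 + 15 = 25.
Posterior mean = (α₀+k)/(α₀+β₀+n) = [n/(α₀+β₀+n)]·(k/n) + [(α₀+β₀)/(α₀+β₀+n)]·α₀/(α₀+β₀), so only n and the prior enter the weight.
The weight on the data is w = n/(α₀+β₀+n) = 25/(4.9+11.5+25) = 25/41.4 = 0.6039.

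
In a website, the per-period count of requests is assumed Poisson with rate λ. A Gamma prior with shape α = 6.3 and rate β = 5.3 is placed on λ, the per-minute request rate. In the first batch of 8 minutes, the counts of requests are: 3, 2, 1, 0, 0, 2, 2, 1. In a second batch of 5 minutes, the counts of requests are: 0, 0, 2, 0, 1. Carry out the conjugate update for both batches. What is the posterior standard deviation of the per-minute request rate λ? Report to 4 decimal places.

With a Gamma(shape α, rate β) prior, the Poisson likelihood is conjugate: the posterior is Gamma(α + ΣXᵢ, β + n).
Batch 1: sum of counts S = 11 over n = 8 minutes.
After batch 1: Gamma(α+S, β+n) = Gamma(6.3+11, 5.3+8) = Gamma(17.3, 13.3).
Batch 2: sum of counts S = 3 over n = 5 minutes.
After batch 2: Gamma(α+S, β+n) = Gamma(17.3+3, 13.3+5) = Gamma(20.3, 18.3).
SD = √α/β = √20.3/18.3 = 0.2462.

0.2462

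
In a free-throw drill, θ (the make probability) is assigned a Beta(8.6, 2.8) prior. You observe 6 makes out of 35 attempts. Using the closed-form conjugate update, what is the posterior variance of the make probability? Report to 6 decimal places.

0.004550

The Beta prior is conjugate to a Binomial/Bernoulli likelihood; the update adds successes to α and failures to β.
Posterior: Beta(α+k, β+n−k) = Beta(8.6+6, 2.8+29) = Beta(14.6, 31.8).
Var = αβ/((α+β)²(α+β+1)) = 14.6·31.8/(46.4²·47.4) = 0.004550.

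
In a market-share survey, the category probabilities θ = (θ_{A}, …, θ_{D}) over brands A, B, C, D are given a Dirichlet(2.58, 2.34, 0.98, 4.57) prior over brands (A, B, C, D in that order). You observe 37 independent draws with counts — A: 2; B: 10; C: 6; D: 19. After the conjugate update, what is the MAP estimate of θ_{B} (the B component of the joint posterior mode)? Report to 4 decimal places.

0.2609

The Dirichlet prior is conjugate to the Multinomial likelihood: each posterior αⱼ = prior αⱼ + observed count nⱼ.
Posterior concentration: (4.58, 12.34, 6.98, 23.57), total = 47.47.
Joint mode component: (α_{B}−1)/(Σα−K) = 11.34/43.47 = 0.2609.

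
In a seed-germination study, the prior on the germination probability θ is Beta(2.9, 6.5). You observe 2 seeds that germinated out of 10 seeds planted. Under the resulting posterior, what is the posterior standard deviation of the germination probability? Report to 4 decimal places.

The Beta prior is conjugate to a Binomial/Bernoulli likelihood; the update adds successes to α and failures to β.
Posterior: Beta(α+k, β+n−k) = Beta(2.9+2, 6.5+8) = Beta(4.9, 14.5).
Var = αβ/((α+β)²(α+β+1)) = 4.9·14.5/(19.4²·20.4) = 0.00925402; SD = √0.00925402 = 0.0962.

0.0962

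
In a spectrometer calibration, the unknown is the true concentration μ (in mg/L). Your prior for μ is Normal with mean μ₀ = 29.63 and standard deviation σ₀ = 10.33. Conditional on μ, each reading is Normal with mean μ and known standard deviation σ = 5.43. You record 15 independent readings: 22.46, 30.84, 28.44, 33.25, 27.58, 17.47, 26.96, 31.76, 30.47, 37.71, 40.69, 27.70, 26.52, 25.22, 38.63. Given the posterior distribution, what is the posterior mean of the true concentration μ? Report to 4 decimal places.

29.7118

For Normal data with known variance σ², a Normal(μ₀, σ₀²) prior on μ is conjugate. Posterior precision = 1/σ₀² + n/σ²; posterior mean is the precision-weighted average of μ₀ and x̄.
Σxᵢ = 22.46 + 30.84 + 28.44 + 33.25 + 27.58 + 17.47 + 26.96 + 31.76 + 30.47 + 37.71 + 40.69 + 27.70 + 26.52 + 25.22 + 38.63 = 445.7, so n·x̄ = 445.7.
σ₀² = 10.33² = 106.7089, σ² = 5.43² = 29.4849; σ² + n·σ₀² = 29.4849 + 15·106.7089 = 1630.1184.
Posterior mean = (μ₀/σ₀² + n·x̄/σ²)/(1/σ₀² + n/σ²) = (σ²·μ₀ + σ₀²·n·x̄)/(σ² + n·σ₀²) = (29.4849·29.63 + 106.7089·445.7)/1630.1184 = 48433.794317/1630.1184 = 29.7118.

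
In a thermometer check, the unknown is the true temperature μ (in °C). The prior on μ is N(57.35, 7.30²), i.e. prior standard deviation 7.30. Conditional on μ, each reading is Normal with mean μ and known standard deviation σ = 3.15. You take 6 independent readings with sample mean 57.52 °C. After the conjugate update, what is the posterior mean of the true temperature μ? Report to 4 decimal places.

57.5149

For Normal data with known variance σ², a Normal(μ₀, σ₀²) prior on μ is conjugate. Posterior precision = 1/σ₀² + n/σ²; posterior mean is the precision-weighted average of μ₀ and x̄.
n·x̄ = 6·57.52 = 345.12.
σ₀² = 7.30² = 53.29, σ² = 3.15² = 9.9225; σ² + n·σ₀² = 9.9225 + 6·53.29 = 329.6625.
Posterior mean = (μ₀/σ₀² + n·x̄/σ²)/(1/σ₀² + n/σ²) = (σ²·μ₀ + σ₀²·n·x̄)/(σ² + n·σ₀²) = (9.9225·57.35 + 53.29·345.12)/329.6625 = 18960.500175/329.6625 = 57.5149.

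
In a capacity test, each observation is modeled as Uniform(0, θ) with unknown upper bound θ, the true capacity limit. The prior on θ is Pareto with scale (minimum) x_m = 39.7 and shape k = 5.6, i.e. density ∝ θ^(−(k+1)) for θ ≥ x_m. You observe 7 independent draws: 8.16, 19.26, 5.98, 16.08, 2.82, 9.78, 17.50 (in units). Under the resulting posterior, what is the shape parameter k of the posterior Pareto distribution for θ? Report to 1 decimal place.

A Pareto(scale x_m, shape k) prior on the upper bound θ of Uniform(0, θ) is conjugate: posterior is Pareto(max(x_m, max xᵢ), k + n).
Sample maximum = 19.26; prior scale x_m = 39.7 → posterior scale = max = 39.70.
Posterior shape = 5.6 + 7 = 12.6.
Posterior shape k = 12.6.

12.6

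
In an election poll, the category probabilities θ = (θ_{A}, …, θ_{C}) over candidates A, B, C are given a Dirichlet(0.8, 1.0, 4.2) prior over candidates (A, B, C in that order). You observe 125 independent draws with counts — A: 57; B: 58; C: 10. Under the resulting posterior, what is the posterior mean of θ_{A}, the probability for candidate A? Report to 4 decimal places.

0.4412

The Dirichlet prior is conjugate to the Multinomial likelihood: each posterior αⱼ = prior αⱼ + observed count nⱼ.
Posterior concentration: (57.8, 59.0, 14.2), total = 131.0.
E[θ_{A}|data] = α_{A}/Σα = 57.8/131.0 = 0.4412.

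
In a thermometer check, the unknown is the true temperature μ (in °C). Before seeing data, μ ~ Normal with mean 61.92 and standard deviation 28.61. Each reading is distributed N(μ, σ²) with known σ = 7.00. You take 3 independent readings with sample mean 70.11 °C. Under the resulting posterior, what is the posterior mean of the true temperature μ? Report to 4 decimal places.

69.9498

For Normal data with known variance σ², a Normal(μ₀, σ₀²) prior on μ is conjugate. Posterior precision = 1/σ₀² + n/σ²; posterior mean is the precision-weighted average of μ₀ and x̄.
n·x̄ = 3·70.11 = 210.33.
σ₀² = 28.61² = 818.5321, σ² = 7.00² = 49; σ² + n·σ₀² = 49 + 3·818.5321 = 2504.5963.
Posterior mean = (μ₀/σ₀² + n·x̄/σ²)/(1/σ₀² + n/σ²) = (σ²·μ₀ + σ₀²·n·x̄)/(σ² + n·σ₀²) = (49·61.92 + 818.5321·210.33)/2504.5963 = 175195.936593/2504.5963 = 69.9498.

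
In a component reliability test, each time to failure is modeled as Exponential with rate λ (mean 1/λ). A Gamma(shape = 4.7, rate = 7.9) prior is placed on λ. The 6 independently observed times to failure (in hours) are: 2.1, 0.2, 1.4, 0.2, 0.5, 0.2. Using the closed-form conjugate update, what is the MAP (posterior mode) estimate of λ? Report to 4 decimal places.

With a Gamma(shape α, rate β) prior on the exponential rate λ, the posterior after n observations with total T = Σxᵢ is Gamma(α+n, β+T).
Sum of observations T = 4.6 hours; n = 6.
Posterior: Gamma(4.7+6, 7.9+4.6) = Gamma(10.7, 12.5).
Mode = (α−1)/β = 0.7760.

0.7760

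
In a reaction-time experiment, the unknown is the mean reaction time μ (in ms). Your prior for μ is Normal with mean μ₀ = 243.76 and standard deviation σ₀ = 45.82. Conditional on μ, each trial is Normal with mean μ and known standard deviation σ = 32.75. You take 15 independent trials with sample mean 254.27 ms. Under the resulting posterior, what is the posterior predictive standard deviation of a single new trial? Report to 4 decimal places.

For Normal data with known variance σ², a Normal(μ₀, σ₀²) prior on μ is conjugate. Posterior precision = 1/σ₀² + n/σ²; posterior mean is the precision-weighted average of μ₀ and x̄.
σ₀² = 45.82² = 2099.4724, σ² = 32.75² = 1072.5625; σ² + n·σ₀² = 1072.5625 + 15·2099.4724 = 32564.6485.
Posterior precision = 1/σ₀² + n/σ² = 1/2099.4724 + 15/1072.5625 = (σ² + n·σ₀²)/(σ₀²σ²) = 32564.6485/(2099.4724·1072.5625); posterior variance σₙ² = σ₀²σ²/(σ² + n·σ₀²) = 2099.4724·1072.5625/32564.6485 = 69.149076.
Predictive variance for one new observation = σₙ² + σ² = 2099.4724·1072.5625/32564.6485 + 1072.5625 = σ²·(σ₀² + 32564.6485)/32564.6485 = 1072.5625·34664.1209/32564.6485 = 1141.711576; SD = √(1072.5625·34664.1209/32564.6485) = 33.7892.

33.7892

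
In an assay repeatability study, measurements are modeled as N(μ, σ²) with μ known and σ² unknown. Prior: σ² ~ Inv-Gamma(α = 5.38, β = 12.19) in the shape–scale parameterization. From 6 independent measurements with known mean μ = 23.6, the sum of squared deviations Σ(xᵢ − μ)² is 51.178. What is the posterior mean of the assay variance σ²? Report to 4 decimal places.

5.1191

With known mean μ and an Inverse-Gamma(α, β) prior on σ², the Normal likelihood is conjugate: posterior is Inv-Gamma(α + n/2, β + Σ(xᵢ−μ)²/2).
Posterior: Inv-Gamma(5.38 + 6/2, 12.19 + 51.178/2) = Inv-Gamma(8.38, 37.7790).
E[σ²|data] = β/(α−1) = 37.7790/7.38 = 5.1191.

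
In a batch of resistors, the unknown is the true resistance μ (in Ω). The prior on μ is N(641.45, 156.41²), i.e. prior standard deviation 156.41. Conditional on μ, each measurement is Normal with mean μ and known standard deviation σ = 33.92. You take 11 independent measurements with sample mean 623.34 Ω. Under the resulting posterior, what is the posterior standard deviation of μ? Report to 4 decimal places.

10.2055

For Normal data with known variance σ², a Normal(μ₀, σ₀²) prior on μ is conjugate. Posterior precision = 1/σ₀² + n/σ²; posterior mean is the precision-weighted average of μ₀ and x̄.
σ₀² = 156.41² = 24464.0881, σ² = 33.92² = 1150.5664; σ² + n·σ₀² = 1150.5664 + 11·24464.0881 = 270255.5355.
Posterior precision = 1/σ₀² + n/σ² = 1/24464.0881 + 11/1150.5664 = (σ² + n·σ₀²)/(σ₀²σ²) = 270255.5355/(24464.0881·1150.5664); posterior variance σₙ² = σ₀²σ²/(σ² + n·σ₀²) = 24464.0881·1150.5664/270255.5355 = 104.151642.
Posterior SD = √σₙ² = √(24464.0881·1150.5664/270255.5355) = 10.2055.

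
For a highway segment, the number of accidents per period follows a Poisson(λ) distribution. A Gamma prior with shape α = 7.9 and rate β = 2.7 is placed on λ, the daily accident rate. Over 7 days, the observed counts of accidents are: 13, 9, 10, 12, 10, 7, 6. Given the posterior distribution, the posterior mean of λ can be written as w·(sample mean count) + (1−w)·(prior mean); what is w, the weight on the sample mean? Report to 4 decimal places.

With a Gamma(shape α, rate β) prior, the Poisson likelihood is conjugate: the posterior is Gamma(α + ΣXᵢ, β + n).
Posterior mean = (α₀+S)/(β₀+n) = [n/(β₀+n)]·(S/n) + [β₀/(β₀+n)]·(α₀/β₀), so only n and β₀ enter the weight.
Weight on data w = n/(β₀+n) = 7/(2.7+7) = 7/9.7 = 0.7216.

0.7216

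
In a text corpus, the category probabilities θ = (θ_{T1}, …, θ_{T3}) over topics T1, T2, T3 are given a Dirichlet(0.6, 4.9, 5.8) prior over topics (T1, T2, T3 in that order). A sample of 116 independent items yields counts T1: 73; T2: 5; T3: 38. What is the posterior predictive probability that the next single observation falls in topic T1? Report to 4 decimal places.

0.5782

The Dirichlet prior is conjugate to the Multinomial likelihood: each posterior αⱼ = prior αⱼ + observed count nⱼ.
Posterior concentration: (73.6, 9.9, 43.8), total = 127.3.
P(next = T1 | data) = α_{T1}/Σα = 0.5782.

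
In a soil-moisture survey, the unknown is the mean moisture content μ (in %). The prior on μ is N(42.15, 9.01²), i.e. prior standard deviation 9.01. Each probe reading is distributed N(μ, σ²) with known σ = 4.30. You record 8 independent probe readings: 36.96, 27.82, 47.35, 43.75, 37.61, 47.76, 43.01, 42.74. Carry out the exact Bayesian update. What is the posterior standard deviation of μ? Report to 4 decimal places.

1.4991

For Normal data with known variance σ², a Normal(μ₀, σ₀²) prior on μ is conjugate. Posterior precision = 1/σ₀² + n/σ²; posterior mean is the precision-weighted average of μ₀ and x̄.
σ₀² = 9.01² = 81.1801, σ² = 4.30² = 18.49; σ² + n·σ₀² = 18.49 + 8·81.1801 = 667.9308.
Posterior precision = 1/σ₀² + n/σ² = 1/81.1801 + 8/18.49 = (σ² + n·σ₀²)/(σ₀²σ²) = 667.9308/(81.1801·18.49); posterior variance σₙ² = σ₀²σ²/(σ² + n·σ₀²) = 81.1801·18.49/667.9308 = 2.247269.
Posterior SD = √σₙ² = √(81.1801·18.49/667.9308) = 1.4991.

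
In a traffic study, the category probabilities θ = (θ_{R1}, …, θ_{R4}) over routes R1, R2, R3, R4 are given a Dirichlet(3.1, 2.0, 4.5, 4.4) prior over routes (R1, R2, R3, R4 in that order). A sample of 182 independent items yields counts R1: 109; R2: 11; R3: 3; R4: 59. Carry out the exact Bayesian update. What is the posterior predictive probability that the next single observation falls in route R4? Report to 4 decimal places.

0.3235

The Dirichlet prior is conjugate to the Multinomial likelihood: each posterior αⱼ = prior αⱼ + observed count nⱼ.
Posterior concentration: (112.1, 13.0, 7.5, 63.4), total = 196.0.
P(next = R4 | data) = α_{R4}/Σα = 0.3235.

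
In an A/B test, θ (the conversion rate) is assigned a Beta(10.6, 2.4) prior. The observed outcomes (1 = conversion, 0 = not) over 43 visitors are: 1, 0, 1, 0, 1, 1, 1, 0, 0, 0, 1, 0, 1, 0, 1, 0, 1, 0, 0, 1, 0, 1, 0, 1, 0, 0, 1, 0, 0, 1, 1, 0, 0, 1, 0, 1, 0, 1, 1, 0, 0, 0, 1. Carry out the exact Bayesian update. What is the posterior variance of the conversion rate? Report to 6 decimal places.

The Beta prior is conjugate to a Binomial/Bernoulli likelihood; the update adds successes to α and failures to β.
Posterior: Beta(α+k, β+n−k) = Beta(10.6+20, 2.4+23) = Beta(30.6, 25.4).
Var = αβ/((α+β)²(α+β+1)) = 30.6·25.4/(56.0²·57.0) = 0.004348.

0.004348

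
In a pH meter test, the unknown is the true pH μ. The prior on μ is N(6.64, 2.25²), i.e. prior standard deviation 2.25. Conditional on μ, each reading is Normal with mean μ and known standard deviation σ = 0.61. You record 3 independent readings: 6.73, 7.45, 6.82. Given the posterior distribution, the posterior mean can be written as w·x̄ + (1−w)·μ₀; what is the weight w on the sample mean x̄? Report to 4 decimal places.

For Normal data with known variance σ², a Normal(μ₀, σ₀²) prior on μ is conjugate. Posterior precision = 1/σ₀² + n/σ²; posterior mean is the precision-weighted average of μ₀ and x̄.
σ₀² = 2.25² = 5.0625, σ² = 0.61² = 0.3721. Prior precision 1/σ₀² = 1/5.0625; data precision n/σ² = 3/0.3721.
w = (n/σ²)/(1/σ₀² + n/σ²) = n·σ₀²/(σ² + n·σ₀²) = 3·5.0625/(0.3721 + 3·5.0625) = 15.1875/15.5596 = 0.9761.

0.9761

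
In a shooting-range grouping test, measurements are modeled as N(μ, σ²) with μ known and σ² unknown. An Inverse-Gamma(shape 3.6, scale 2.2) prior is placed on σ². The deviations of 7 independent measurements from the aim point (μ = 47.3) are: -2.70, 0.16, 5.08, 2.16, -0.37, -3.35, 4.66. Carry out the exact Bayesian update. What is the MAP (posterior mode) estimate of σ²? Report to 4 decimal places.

4.6458

With known mean μ and an Inverse-Gamma(α, β) prior on σ², the Normal likelihood is conjugate: posterior is Inv-Gamma(α + n/2, β + Σ(xᵢ−μ)²/2).
Σ(xᵢ−μ)² = (-2.70)² + (0.16)² + (5.08)² + (2.16)² + (-0.37)² + (-3.35)² + (4.66)² = 70.8626.
Posterior: Inv-Gamma(3.6 + 7/2, 2.2 + 70.8626/2) = Inv-Gamma(7.10, 37.63130).
Mode = β/(α+1) = 37.63130/8.10 = 4.6458.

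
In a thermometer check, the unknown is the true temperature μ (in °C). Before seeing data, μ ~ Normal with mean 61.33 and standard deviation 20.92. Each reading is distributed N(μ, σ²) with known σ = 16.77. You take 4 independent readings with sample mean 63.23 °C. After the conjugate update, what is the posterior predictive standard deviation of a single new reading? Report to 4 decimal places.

18.4881

For Normal data with known variance σ², a Normal(μ₀, σ₀²) prior on μ is conjugate. Posterior precision = 1/σ₀² + n/σ²; posterior mean is the precision-weighted average of μ₀ and x̄.
σ₀² = 20.92² = 437.6464, σ² = 16.77² = 281.2329; σ² + n·σ₀² = 281.2329 + 4·437.6464 = 2031.8185.
Posterior precision = 1/σ₀² + n/σ² = 1/437.6464 + 4/281.2329 = (σ² + n·σ₀²)/(σ₀²σ²) = 2031.8185/(437.6464·281.2329); posterior variance σₙ² = σ₀²σ²/(σ² + n·σ₀²) = 437.6464·281.2329/2031.8185 = 60.576556.
Predictive variance for one new observation = σₙ² + σ² = 437.6464·281.2329/2031.8185 + 281.2329 = σ²·(σ₀² + 2031.8185)/2031.8185 = 281.2329·2469.4649/2031.8185 = 341.809456; SD = √(281.2329·2469.4649/2031.8185) = 18.4881.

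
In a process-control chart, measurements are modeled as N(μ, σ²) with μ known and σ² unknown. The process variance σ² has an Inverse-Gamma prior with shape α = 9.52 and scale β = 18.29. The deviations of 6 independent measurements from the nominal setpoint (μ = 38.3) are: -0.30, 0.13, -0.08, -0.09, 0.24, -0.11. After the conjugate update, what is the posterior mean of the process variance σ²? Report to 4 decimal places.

1.5960

With known mean μ and an Inverse-Gamma(α, β) prior on σ², the Normal likelihood is conjugate: posterior is Inv-Gamma(α + n/2, β + Σ(xᵢ−μ)²/2).
Σ(xᵢ−μ)² = (-0.30)² + (0.13)² + (-0.08)² + (-0.09)² + (0.24)² + (-0.11)² = 0.1911.
Posterior: Inv-Gamma(9.52 + 6/2, 18.29 + 0.1911/2) = Inv-Gamma(12.52, 18.38555).
E[σ²|data] = β/(α−1) = 18.38555/11.52 = 1.5960.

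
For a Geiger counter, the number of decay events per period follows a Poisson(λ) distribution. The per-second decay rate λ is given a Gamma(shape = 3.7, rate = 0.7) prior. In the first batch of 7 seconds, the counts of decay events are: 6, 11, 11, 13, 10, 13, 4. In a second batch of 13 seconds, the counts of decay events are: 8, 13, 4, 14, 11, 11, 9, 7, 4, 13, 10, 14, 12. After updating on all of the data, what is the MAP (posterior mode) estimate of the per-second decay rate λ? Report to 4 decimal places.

With a Gamma(shape α, rate β) prior, the Poisson likelihood is conjugate: the posterior is Gamma(α + ΣXᵢ, β + n).
Batch 1: sum of counts S = 68 over n = 7 seconds.
After batch 1: Gamma(α+S, β+n) = Gamma(3.7+68, 0.7+7) = Gamma(71.7, 7.7).
Batch 2: sum of counts S = 130 over n = 13 seconds.
After batch 2: Gamma(α+S, β+n) = Gamma(71.7+130, 7.7+13) = Gamma(201.7, 20.7).
Mode of Gamma(α,β) for α≥1 is (α−1)/β = 200.7/20.7 = 9.6957.

9.6957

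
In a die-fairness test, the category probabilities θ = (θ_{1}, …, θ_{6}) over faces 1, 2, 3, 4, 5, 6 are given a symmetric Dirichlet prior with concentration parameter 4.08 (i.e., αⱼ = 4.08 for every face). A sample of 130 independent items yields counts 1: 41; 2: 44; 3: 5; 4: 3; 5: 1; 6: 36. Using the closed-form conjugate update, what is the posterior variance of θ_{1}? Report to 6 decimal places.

0.001329

The Dirichlet prior is conjugate to the Multinomial likelihood: each posterior αⱼ = prior αⱼ + observed count nⱼ.
Posterior concentration: (45.08, 48.08, 9.08, 7.08, 5.08, 40.08), total = 154.48.
Var[θ_j] = α_j(Σα−α_j)/((Σα)²(Σα+1)) = 45.08·109.40/(154.48²·155.48) = 0.001329.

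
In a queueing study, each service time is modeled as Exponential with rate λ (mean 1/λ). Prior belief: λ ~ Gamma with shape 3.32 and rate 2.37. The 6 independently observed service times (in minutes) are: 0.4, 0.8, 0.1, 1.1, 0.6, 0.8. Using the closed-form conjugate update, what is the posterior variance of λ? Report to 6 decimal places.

With a Gamma(shape α, rate β) prior on the exponential rate λ, the posterior after n observations with total T = Σxᵢ is Gamma(α+n, β+T).
Sum of observations T = 3.8 minutes; n = 6.
Posterior: Gamma(3.32+6, 2.37+3.8) = Gamma(9.32, 6.17).
Var = α/β² = 0.244819.

0.244819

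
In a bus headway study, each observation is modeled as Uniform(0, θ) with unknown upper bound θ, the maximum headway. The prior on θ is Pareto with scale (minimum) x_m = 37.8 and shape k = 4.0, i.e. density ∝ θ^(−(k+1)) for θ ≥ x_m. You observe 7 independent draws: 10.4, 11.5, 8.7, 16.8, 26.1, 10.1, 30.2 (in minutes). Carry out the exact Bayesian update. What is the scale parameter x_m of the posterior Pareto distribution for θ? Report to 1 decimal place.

37.8

A Pareto(scale x_m, shape k) prior on the upper bound θ of Uniform(0, θ) is conjugate: posterior is Pareto(max(x_m, max xᵢ), k + n).
Sample maximum = 30.2; prior scale x_m = 37.8 → posterior scale = max = 37.8.
Posterior shape = 4.0 + 7 = 11.0.
Posterior scale x_m = 37.8.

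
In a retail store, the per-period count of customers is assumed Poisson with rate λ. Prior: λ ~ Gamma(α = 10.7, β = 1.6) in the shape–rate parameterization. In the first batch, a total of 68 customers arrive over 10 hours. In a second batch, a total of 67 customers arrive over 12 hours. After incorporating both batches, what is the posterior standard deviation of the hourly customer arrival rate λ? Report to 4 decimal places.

0.5115

With a Gamma(shape α, rate β) prior, the Poisson likelihood is conjugate: the posterior is Gamma(α + ΣXᵢ, β + n).
After batch 1: Gamma(α+S, β+n) = Gamma(10.7+68, 1.6+10) = Gamma(78.7, 11.6).
After batch 2: Gamma(α+S, β+n) = Gamma(78.7+67, 11.6+12) = Gamma(145.7, 23.6).
SD = √α/β = √145.7/23.6 = 0.5115.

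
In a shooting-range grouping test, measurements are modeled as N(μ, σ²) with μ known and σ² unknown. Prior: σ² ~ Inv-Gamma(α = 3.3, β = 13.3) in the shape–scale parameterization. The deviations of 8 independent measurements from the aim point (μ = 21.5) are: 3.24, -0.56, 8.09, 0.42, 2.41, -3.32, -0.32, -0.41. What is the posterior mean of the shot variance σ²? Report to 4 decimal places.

With known mean μ and an Inverse-Gamma(α, β) prior on σ², the Normal likelihood is conjugate: posterior is Inv-Gamma(α + n/2, β + Σ(xᵢ−μ)²/2).
Σ(xᵢ−μ)² = (3.24)² + (-0.56)² + (8.09)² + (0.42)² + (2.41)² + (-3.32)² + (-0.32)² + (-0.41)² = 93.5367.
Posterior: Inv-Gamma(3.3 + 8/2, 13.3 + 93.5367/2) = Inv-Gamma(7.30, 60.06835).
E[σ²|data] = β/(α−1) = 60.06835/6.30 = 9.5347.

9.5347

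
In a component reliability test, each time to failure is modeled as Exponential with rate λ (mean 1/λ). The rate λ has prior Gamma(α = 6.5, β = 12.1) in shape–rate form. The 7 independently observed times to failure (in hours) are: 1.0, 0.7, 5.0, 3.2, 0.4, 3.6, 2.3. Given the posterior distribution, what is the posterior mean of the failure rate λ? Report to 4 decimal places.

0.4770

With a Gamma(shape α, rate β) prior on the exponential rate λ, the posterior after n observations with total T = Σxᵢ is Gamma(α+n, β+T).
Sum of observations T = 16.2 hours; n = 7.
Posterior: Gamma(6.5+7, 12.1+16.2) = Gamma(13.5, 28.3).
Posterior mean of λ = α/β = 13.5/28.3 = 0.4770.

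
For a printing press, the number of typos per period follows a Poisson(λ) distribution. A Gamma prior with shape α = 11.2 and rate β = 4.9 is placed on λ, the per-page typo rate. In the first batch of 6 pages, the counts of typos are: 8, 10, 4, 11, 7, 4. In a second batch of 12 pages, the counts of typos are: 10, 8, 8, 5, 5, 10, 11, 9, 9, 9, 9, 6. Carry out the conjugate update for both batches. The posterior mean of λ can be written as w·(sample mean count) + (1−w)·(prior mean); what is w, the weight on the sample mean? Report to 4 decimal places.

With a Gamma(shape α, rate β) prior, the Poisson likelihood is conjugate: the posterior is Gamma(α + ΣXᵢ, β + n).
Total number of pages: n = 6 + 12 = 18.
Posterior mean = (α₀+S)/(β₀+n) = [n/(β₀+n)]·(S/n) + [β₀/(β₀+n)]·(α₀/β₀), so only n and β₀ enter the weight.
Weight on data w = n/(β₀+n) = 18/(4.9+18) = 18/22.9 = 0.7860.

0.7860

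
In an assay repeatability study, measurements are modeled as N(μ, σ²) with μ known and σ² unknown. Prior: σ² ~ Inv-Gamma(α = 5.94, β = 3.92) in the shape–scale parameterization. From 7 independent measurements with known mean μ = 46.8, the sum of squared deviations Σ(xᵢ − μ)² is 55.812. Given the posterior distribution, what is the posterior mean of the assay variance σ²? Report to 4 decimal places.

3.7709

With known mean μ and an Inverse-Gamma(α, β) prior on σ², the Normal likelihood is conjugate: posterior is Inv-Gamma(α + n/2, β + Σ(xᵢ−μ)²/2).
Posterior: Inv-Gamma(5.94 + 7/2, 3.92 + 55.812/2) = Inv-Gamma(9.44, 31.8260).
E[σ²|data] = β/(α−1) = 31.8260/8.44 = 3.7709.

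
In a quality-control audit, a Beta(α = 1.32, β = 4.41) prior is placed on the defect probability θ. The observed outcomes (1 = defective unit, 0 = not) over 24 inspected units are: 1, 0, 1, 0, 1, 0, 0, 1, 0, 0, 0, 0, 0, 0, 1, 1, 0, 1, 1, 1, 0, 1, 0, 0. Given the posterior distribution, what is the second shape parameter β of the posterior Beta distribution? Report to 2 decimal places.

The Beta prior is conjugate to a Binomial/Bernoulli likelihood; the update adds successes to α and failures to β.
Posterior: Beta(α+k, β+n−k) = Beta(1.32+10, 4.41+14) = Beta(11.32, 18.41).
Posterior β = 18.41.

18.41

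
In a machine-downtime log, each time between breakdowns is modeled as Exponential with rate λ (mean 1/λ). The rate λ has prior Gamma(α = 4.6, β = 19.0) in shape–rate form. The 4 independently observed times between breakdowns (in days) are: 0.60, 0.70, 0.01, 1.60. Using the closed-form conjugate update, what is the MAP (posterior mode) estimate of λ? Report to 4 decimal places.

0.3469

With a Gamma(shape α, rate β) prior on the exponential rate λ, the posterior after n observations with total T = Σxᵢ is Gamma(α+n, β+T).
Sum of observations T = 2.91 days; n = 4.
Posterior: Gamma(4.6+4, 19.0+2.91) = Gamma(8.6, 21.91).
Mode = (α−1)/β = 0.3469.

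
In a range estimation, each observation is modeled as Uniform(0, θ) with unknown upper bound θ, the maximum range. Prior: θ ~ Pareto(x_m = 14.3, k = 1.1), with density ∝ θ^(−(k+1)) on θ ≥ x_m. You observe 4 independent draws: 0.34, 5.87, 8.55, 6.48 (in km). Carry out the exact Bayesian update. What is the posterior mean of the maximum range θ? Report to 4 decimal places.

17.7878

A Pareto(scale x_m, shape k) prior on the upper bound θ of Uniform(0, θ) is conjugate: posterior is Pareto(max(x_m, max xᵢ), k + n).
Sample maximum = 8.55; prior scale x_m = 14.3 → posterior scale = max = 14.30.
Posterior shape = 1.1 + 4 = 5.1.
E[θ|data] = k·x_m/(k−1) = 5.1·14.30/4.1 = 17.7878.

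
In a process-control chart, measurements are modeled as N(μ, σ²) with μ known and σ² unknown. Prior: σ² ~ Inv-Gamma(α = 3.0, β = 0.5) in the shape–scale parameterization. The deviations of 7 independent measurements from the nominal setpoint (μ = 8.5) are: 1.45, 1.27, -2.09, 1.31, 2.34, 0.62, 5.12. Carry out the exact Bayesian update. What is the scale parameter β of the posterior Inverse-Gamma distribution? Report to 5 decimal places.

21.43700

With known mean μ and an Inverse-Gamma(α, β) prior on σ², the Normal likelihood is conjugate: posterior is Inv-Gamma(α + n/2, β + Σ(xᵢ−μ)²/2).
Σ(xᵢ−μ)² = (1.45)² + (1.27)² + (-2.09)² + (1.31)² + (2.34)² + (0.62)² + (5.12)² = 41.8740.
Posterior: Inv-Gamma(3.0 + 7/2, 0.5 + 41.8740/2) = Inv-Gamma(6.50, 21.43700).
Posterior β = 21.43700.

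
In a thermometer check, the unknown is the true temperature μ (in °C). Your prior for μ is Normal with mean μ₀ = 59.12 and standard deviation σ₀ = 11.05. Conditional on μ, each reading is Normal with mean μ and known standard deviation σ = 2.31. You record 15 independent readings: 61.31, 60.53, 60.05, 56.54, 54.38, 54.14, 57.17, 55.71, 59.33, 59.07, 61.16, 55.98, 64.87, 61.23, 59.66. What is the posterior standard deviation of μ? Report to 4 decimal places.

0.5956

For Normal data with known variance σ², a Normal(μ₀, σ₀²) prior on μ is conjugate. Posterior precision = 1/σ₀² + n/σ²; posterior mean is the precision-weighted average of μ₀ and x̄.
σ₀² = 11.05² = 122.1025, σ² = 2.31² = 5.3361; σ² + n·σ₀² = 5.3361 + 15·122.1025 = 1836.8736.
Posterior precision = 1/σ₀² + n/σ² = 1/122.1025 + 15/5.3361 = (σ² + n·σ₀²)/(σ₀²σ²) = 1836.8736/(122.1025·5.3361); posterior variance σₙ² = σ₀²σ²/(σ² + n·σ₀²) = 122.1025·5.3361/1836.8736 = 0.354707.
Posterior SD = √σₙ² = √(122.1025·5.3361/1836.8736) = 0.5956.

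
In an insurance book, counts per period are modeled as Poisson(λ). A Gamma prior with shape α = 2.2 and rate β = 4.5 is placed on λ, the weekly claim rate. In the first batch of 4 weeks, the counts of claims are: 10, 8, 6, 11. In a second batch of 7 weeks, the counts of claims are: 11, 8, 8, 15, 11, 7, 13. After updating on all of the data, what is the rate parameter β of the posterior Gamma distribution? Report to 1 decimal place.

With a Gamma(shape α, rate β) prior, the Poisson likelihood is conjugate: the posterior is Gamma(α + ΣXᵢ, β + n).
Batch 1: sum of counts S = 35 over n = 4 weeks.
After batch 1: Gamma(α+S, β+n) = Gamma(2.2+35, 4.5+4) = Gamma(37.2, 8.5).
Batch 2: sum of counts S = 73 over n = 7 weeks.
After batch 2: Gamma(α+S, β+n) = Gamma(37.2+73, 8.5+7) = Gamma(110.2, 15.5).
Posterior β = 15.5.

15.5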